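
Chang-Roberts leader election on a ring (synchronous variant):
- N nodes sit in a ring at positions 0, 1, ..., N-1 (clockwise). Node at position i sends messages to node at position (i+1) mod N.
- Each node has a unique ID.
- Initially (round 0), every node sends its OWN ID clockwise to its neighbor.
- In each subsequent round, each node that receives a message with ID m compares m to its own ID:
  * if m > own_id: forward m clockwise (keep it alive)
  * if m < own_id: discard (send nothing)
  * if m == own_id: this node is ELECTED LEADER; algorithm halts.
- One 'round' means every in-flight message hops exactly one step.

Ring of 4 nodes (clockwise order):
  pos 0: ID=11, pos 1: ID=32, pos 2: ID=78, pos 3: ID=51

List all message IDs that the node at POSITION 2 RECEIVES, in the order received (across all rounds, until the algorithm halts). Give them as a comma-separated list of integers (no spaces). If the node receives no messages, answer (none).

Round 1: pos1(id32) recv 11: drop; pos2(id78) recv 32: drop; pos3(id51) recv 78: fwd; pos0(id11) recv 51: fwd
Round 2: pos0(id11) recv 78: fwd; pos1(id32) recv 51: fwd
Round 3: pos1(id32) recv 78: fwd; pos2(id78) recv 51: drop
Round 4: pos2(id78) recv 78: ELECTED

Answer: 32,51,78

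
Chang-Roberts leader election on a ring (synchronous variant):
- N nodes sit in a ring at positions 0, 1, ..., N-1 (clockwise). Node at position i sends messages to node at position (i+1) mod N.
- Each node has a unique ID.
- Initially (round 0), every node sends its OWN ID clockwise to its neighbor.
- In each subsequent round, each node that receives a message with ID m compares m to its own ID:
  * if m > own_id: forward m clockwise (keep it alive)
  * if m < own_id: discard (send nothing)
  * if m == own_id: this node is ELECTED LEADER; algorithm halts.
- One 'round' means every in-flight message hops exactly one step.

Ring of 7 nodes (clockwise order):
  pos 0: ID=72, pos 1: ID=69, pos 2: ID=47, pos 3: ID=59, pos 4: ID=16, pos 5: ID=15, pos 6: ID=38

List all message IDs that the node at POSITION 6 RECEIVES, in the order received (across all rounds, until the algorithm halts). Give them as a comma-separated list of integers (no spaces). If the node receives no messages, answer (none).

Round 1: pos1(id69) recv 72: fwd; pos2(id47) recv 69: fwd; pos3(id59) recv 47: drop; pos4(id16) recv 59: fwd; pos5(id15) recv 16: fwd; pos6(id38) recv 15: drop; pos0(id72) recv 38: drop
Round 2: pos2(id47) recv 72: fwd; pos3(id59) recv 69: fwd; pos5(id15) recv 59: fwd; pos6(id38) recv 16: drop
Round 3: pos3(id59) recv 72: fwd; pos4(id16) recv 69: fwd; pos6(id38) recv 59: fwd
Round 4: pos4(id16) recv 72: fwd; pos5(id15) recv 69: fwd; pos0(id72) recv 59: drop
Round 5: pos5(id15) recv 72: fwd; pos6(id38) recv 69: fwd
Round 6: pos6(id38) recv 72: fwd; pos0(id72) recv 69: drop
Round 7: pos0(id72) recv 72: ELECTED

Answer: 15,16,59,69,72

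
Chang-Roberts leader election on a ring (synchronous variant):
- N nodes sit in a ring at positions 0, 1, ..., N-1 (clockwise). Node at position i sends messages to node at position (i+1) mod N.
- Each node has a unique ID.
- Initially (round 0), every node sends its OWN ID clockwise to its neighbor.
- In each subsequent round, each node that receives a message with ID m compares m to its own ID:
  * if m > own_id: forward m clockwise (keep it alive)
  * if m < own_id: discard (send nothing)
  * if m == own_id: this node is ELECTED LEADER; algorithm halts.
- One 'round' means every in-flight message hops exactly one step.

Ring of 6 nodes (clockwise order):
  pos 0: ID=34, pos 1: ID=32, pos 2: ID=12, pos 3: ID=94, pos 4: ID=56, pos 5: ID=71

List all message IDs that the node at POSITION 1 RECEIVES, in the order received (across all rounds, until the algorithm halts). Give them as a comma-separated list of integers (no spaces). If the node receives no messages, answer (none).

Answer: 34,71,94

Derivation:
Round 1: pos1(id32) recv 34: fwd; pos2(id12) recv 32: fwd; pos3(id94) recv 12: drop; pos4(id56) recv 94: fwd; pos5(id71) recv 56: drop; pos0(id34) recv 71: fwd
Round 2: pos2(id12) recv 34: fwd; pos3(id94) recv 32: drop; pos5(id71) recv 94: fwd; pos1(id32) recv 71: fwd
Round 3: pos3(id94) recv 34: drop; pos0(id34) recv 94: fwd; pos2(id12) recv 71: fwd
Round 4: pos1(id32) recv 94: fwd; pos3(id94) recv 71: drop
Round 5: pos2(id12) recv 94: fwd
Round 6: pos3(id94) recv 94: ELECTED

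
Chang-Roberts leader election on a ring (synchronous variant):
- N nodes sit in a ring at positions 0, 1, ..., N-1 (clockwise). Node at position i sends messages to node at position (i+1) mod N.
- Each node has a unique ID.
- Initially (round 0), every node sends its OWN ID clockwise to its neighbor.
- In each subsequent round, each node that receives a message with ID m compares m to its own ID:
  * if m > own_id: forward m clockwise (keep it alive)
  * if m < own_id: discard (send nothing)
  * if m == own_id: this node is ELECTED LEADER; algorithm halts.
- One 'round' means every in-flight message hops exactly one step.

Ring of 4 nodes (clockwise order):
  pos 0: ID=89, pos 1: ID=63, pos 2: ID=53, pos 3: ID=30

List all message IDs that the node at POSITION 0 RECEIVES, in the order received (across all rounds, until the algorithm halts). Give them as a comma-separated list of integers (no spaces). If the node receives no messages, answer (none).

Answer: 30,53,63,89

Derivation:
Round 1: pos1(id63) recv 89: fwd; pos2(id53) recv 63: fwd; pos3(id30) recv 53: fwd; pos0(id89) recv 30: drop
Round 2: pos2(id53) recv 89: fwd; pos3(id30) recv 63: fwd; pos0(id89) recv 53: drop
Round 3: pos3(id30) recv 89: fwd; pos0(id89) recv 63: drop
Round 4: pos0(id89) recv 89: ELECTED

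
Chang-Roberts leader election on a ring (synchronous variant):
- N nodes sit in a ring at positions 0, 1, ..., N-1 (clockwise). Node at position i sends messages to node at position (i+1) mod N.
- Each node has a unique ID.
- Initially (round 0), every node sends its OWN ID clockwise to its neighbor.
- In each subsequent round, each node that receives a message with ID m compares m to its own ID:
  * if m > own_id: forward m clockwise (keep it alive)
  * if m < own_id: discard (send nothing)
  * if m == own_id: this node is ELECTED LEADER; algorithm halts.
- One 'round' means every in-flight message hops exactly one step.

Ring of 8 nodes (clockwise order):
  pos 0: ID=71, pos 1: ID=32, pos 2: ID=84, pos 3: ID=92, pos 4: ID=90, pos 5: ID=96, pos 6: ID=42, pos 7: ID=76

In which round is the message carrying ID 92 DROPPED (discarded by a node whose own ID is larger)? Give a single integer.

Round 1: pos1(id32) recv 71: fwd; pos2(id84) recv 32: drop; pos3(id92) recv 84: drop; pos4(id90) recv 92: fwd; pos5(id96) recv 90: drop; pos6(id42) recv 96: fwd; pos7(id76) recv 42: drop; pos0(id71) recv 76: fwd
Round 2: pos2(id84) recv 71: drop; pos5(id96) recv 92: drop; pos7(id76) recv 96: fwd; pos1(id32) recv 76: fwd
Round 3: pos0(id71) recv 96: fwd; pos2(id84) recv 76: drop
Round 4: pos1(id32) recv 96: fwd
Round 5: pos2(id84) recv 96: fwd
Round 6: pos3(id92) recv 96: fwd
Round 7: pos4(id90) recv 96: fwd
Round 8: pos5(id96) recv 96: ELECTED
Message ID 92 originates at pos 3; dropped at pos 5 in round 2

Answer: 2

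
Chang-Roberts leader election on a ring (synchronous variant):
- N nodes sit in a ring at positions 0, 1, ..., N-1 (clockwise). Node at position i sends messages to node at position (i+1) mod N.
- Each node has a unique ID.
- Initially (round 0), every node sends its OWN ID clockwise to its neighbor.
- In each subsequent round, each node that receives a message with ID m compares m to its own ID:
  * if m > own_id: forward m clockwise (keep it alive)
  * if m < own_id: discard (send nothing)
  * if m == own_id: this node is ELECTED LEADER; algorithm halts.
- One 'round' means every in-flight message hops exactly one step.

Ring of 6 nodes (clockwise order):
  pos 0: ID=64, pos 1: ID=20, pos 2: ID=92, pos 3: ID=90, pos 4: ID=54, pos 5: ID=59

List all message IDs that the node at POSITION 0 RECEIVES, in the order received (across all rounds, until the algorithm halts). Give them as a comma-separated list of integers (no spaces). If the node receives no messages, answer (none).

Round 1: pos1(id20) recv 64: fwd; pos2(id92) recv 20: drop; pos3(id90) recv 92: fwd; pos4(id54) recv 90: fwd; pos5(id59) recv 54: drop; pos0(id64) recv 59: drop
Round 2: pos2(id92) recv 64: drop; pos4(id54) recv 92: fwd; pos5(id59) recv 90: fwd
Round 3: pos5(id59) recv 92: fwd; pos0(id64) recv 90: fwd
Round 4: pos0(id64) recv 92: fwd; pos1(id20) recv 90: fwd
Round 5: pos1(id20) recv 92: fwd; pos2(id92) recv 90: drop
Round 6: pos2(id92) recv 92: ELECTED

Answer: 59,90,92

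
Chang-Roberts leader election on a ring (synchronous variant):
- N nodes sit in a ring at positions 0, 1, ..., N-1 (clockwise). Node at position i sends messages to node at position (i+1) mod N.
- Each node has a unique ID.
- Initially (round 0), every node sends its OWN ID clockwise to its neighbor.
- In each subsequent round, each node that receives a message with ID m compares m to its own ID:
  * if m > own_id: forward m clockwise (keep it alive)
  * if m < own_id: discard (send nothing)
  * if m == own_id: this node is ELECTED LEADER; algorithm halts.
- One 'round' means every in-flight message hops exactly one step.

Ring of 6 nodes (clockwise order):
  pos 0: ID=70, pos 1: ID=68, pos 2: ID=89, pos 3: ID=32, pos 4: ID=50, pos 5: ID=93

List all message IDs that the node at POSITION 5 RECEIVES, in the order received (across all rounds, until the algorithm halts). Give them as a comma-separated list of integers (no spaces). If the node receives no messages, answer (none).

Round 1: pos1(id68) recv 70: fwd; pos2(id89) recv 68: drop; pos3(id32) recv 89: fwd; pos4(id50) recv 32: drop; pos5(id93) recv 50: drop; pos0(id70) recv 93: fwd
Round 2: pos2(id89) recv 70: drop; pos4(id50) recv 89: fwd; pos1(id68) recv 93: fwd
Round 3: pos5(id93) recv 89: drop; pos2(id89) recv 93: fwd
Round 4: pos3(id32) recv 93: fwd
Round 5: pos4(id50) recv 93: fwd
Round 6: pos5(id93) recv 93: ELECTED

Answer: 50,89,93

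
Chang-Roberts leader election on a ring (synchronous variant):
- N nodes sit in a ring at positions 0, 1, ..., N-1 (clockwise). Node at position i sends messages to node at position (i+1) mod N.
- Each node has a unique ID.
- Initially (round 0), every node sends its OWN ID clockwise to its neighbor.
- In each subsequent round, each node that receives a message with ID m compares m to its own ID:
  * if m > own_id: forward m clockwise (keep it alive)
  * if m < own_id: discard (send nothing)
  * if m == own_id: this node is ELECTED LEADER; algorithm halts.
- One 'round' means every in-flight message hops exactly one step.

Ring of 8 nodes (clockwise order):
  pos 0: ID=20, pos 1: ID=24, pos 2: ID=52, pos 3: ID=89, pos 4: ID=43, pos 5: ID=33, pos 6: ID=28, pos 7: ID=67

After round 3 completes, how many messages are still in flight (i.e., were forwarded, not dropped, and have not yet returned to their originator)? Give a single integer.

Round 1: pos1(id24) recv 20: drop; pos2(id52) recv 24: drop; pos3(id89) recv 52: drop; pos4(id43) recv 89: fwd; pos5(id33) recv 43: fwd; pos6(id28) recv 33: fwd; pos7(id67) recv 28: drop; pos0(id20) recv 67: fwd
Round 2: pos5(id33) recv 89: fwd; pos6(id28) recv 43: fwd; pos7(id67) recv 33: drop; pos1(id24) recv 67: fwd
Round 3: pos6(id28) recv 89: fwd; pos7(id67) recv 43: drop; pos2(id52) recv 67: fwd
After round 3: 2 messages still in flight

Answer: 2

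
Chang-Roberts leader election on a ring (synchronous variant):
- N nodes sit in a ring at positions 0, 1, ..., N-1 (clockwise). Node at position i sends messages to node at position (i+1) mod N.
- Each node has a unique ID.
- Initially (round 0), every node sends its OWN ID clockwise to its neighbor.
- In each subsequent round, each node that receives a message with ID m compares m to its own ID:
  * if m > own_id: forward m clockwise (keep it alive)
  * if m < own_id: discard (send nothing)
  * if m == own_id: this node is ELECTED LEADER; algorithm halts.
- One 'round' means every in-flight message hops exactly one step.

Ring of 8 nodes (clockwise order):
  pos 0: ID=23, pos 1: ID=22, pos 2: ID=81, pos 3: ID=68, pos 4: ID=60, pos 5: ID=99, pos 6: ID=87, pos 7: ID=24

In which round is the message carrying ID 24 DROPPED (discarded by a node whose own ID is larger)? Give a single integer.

Answer: 3

Derivation:
Round 1: pos1(id22) recv 23: fwd; pos2(id81) recv 22: drop; pos3(id68) recv 81: fwd; pos4(id60) recv 68: fwd; pos5(id99) recv 60: drop; pos6(id87) recv 99: fwd; pos7(id24) recv 87: fwd; pos0(id23) recv 24: fwd
Round 2: pos2(id81) recv 23: drop; pos4(id60) recv 81: fwd; pos5(id99) recv 68: drop; pos7(id24) recv 99: fwd; pos0(id23) recv 87: fwd; pos1(id22) recv 24: fwd
Round 3: pos5(id99) recv 81: drop; pos0(id23) recv 99: fwd; pos1(id22) recv 87: fwd; pos2(id81) recv 24: drop
Round 4: pos1(id22) recv 99: fwd; pos2(id81) recv 87: fwd
Round 5: pos2(id81) recv 99: fwd; pos3(id68) recv 87: fwd
Round 6: pos3(id68) recv 99: fwd; pos4(id60) recv 87: fwd
Round 7: pos4(id60) recv 99: fwd; pos5(id99) recv 87: drop
Round 8: pos5(id99) recv 99: ELECTED
Message ID 24 originates at pos 7; dropped at pos 2 in round 3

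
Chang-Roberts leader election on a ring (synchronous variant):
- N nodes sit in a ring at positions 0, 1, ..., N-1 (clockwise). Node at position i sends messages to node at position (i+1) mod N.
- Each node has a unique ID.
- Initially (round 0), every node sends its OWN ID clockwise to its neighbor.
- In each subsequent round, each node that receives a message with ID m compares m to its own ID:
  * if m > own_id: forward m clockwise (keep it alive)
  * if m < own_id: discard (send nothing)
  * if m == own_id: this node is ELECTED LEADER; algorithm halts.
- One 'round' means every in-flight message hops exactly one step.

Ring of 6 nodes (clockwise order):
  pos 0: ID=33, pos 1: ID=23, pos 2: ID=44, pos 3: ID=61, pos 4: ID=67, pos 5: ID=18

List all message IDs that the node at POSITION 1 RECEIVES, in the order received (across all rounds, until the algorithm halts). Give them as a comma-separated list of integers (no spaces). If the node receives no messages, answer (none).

Answer: 33,67

Derivation:
Round 1: pos1(id23) recv 33: fwd; pos2(id44) recv 23: drop; pos3(id61) recv 44: drop; pos4(id67) recv 61: drop; pos5(id18) recv 67: fwd; pos0(id33) recv 18: drop
Round 2: pos2(id44) recv 33: drop; pos0(id33) recv 67: fwd
Round 3: pos1(id23) recv 67: fwd
Round 4: pos2(id44) recv 67: fwd
Round 5: pos3(id61) recv 67: fwd
Round 6: pos4(id67) recv 67: ELECTED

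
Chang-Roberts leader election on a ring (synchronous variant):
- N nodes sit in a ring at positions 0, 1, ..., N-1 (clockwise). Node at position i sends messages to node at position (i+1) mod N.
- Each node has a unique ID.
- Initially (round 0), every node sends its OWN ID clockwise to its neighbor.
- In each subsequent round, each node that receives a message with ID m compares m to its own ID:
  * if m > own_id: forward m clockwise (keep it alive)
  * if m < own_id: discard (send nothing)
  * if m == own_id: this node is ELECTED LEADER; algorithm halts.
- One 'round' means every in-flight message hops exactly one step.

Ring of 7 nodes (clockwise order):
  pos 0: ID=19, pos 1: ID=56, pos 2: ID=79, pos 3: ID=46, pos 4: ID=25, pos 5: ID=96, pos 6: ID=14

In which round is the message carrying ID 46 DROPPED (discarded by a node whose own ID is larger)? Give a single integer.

Answer: 2

Derivation:
Round 1: pos1(id56) recv 19: drop; pos2(id79) recv 56: drop; pos3(id46) recv 79: fwd; pos4(id25) recv 46: fwd; pos5(id96) recv 25: drop; pos6(id14) recv 96: fwd; pos0(id19) recv 14: drop
Round 2: pos4(id25) recv 79: fwd; pos5(id96) recv 46: drop; pos0(id19) recv 96: fwd
Round 3: pos5(id96) recv 79: drop; pos1(id56) recv 96: fwd
Round 4: pos2(id79) recv 96: fwd
Round 5: pos3(id46) recv 96: fwd
Round 6: pos4(id25) recv 96: fwd
Round 7: pos5(id96) recv 96: ELECTED
Message ID 46 originates at pos 3; dropped at pos 5 in round 2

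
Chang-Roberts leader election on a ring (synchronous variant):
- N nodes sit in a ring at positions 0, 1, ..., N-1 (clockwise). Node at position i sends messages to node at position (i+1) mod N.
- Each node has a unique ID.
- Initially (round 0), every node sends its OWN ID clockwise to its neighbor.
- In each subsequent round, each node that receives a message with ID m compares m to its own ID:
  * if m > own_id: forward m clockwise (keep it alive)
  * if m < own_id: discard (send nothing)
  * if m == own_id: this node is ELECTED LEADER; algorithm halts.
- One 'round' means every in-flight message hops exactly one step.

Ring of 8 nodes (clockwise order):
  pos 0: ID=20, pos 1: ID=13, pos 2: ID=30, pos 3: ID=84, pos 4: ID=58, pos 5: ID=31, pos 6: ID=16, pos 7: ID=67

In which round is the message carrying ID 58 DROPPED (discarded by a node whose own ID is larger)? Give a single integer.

Round 1: pos1(id13) recv 20: fwd; pos2(id30) recv 13: drop; pos3(id84) recv 30: drop; pos4(id58) recv 84: fwd; pos5(id31) recv 58: fwd; pos6(id16) recv 31: fwd; pos7(id67) recv 16: drop; pos0(id20) recv 67: fwd
Round 2: pos2(id30) recv 20: drop; pos5(id31) recv 84: fwd; pos6(id16) recv 58: fwd; pos7(id67) recv 31: drop; pos1(id13) recv 67: fwd
Round 3: pos6(id16) recv 84: fwd; pos7(id67) recv 58: drop; pos2(id30) recv 67: fwd
Round 4: pos7(id67) recv 84: fwd; pos3(id84) recv 67: drop
Round 5: pos0(id20) recv 84: fwd
Round 6: pos1(id13) recv 84: fwd
Round 7: pos2(id30) recv 84: fwd
Round 8: pos3(id84) recv 84: ELECTED
Message ID 58 originates at pos 4; dropped at pos 7 in round 3

Answer: 3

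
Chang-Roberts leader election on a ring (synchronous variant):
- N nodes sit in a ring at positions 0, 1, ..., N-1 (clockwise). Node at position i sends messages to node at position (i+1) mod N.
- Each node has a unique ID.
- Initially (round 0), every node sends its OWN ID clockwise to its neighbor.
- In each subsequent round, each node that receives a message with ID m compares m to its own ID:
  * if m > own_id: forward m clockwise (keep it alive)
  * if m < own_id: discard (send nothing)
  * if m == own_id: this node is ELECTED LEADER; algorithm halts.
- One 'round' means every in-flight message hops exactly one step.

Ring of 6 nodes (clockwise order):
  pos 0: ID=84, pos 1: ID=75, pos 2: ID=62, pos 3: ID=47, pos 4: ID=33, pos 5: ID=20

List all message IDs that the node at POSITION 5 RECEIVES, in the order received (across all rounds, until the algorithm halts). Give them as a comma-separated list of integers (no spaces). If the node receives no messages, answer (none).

Answer: 33,47,62,75,84

Derivation:
Round 1: pos1(id75) recv 84: fwd; pos2(id62) recv 75: fwd; pos3(id47) recv 62: fwd; pos4(id33) recv 47: fwd; pos5(id20) recv 33: fwd; pos0(id84) recv 20: drop
Round 2: pos2(id62) recv 84: fwd; pos3(id47) recv 75: fwd; pos4(id33) recv 62: fwd; pos5(id20) recv 47: fwd; pos0(id84) recv 33: drop
Round 3: pos3(id47) recv 84: fwd; pos4(id33) recv 75: fwd; pos5(id20) recv 62: fwd; pos0(id84) recv 47: drop
Round 4: pos4(id33) recv 84: fwd; pos5(id20) recv 75: fwd; pos0(id84) recv 62: drop
Round 5: pos5(id20) recv 84: fwd; pos0(id84) recv 75: drop
Round 6: pos0(id84) recv 84: ELECTED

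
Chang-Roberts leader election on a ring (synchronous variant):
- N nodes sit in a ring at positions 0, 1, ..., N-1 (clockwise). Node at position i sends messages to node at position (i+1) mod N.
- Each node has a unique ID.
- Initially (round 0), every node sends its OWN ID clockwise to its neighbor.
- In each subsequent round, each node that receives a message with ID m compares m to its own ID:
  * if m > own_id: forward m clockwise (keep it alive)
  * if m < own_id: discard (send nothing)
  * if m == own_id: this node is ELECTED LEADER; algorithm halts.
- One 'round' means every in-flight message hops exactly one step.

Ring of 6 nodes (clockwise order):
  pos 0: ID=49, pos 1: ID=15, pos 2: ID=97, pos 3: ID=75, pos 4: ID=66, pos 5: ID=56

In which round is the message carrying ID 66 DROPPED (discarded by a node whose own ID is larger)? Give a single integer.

Answer: 4

Derivation:
Round 1: pos1(id15) recv 49: fwd; pos2(id97) recv 15: drop; pos3(id75) recv 97: fwd; pos4(id66) recv 75: fwd; pos5(id56) recv 66: fwd; pos0(id49) recv 56: fwd
Round 2: pos2(id97) recv 49: drop; pos4(id66) recv 97: fwd; pos5(id56) recv 75: fwd; pos0(id49) recv 66: fwd; pos1(id15) recv 56: fwd
Round 3: pos5(id56) recv 97: fwd; pos0(id49) recv 75: fwd; pos1(id15) recv 66: fwd; pos2(id97) recv 56: drop
Round 4: pos0(id49) recv 97: fwd; pos1(id15) recv 75: fwd; pos2(id97) recv 66: drop
Round 5: pos1(id15) recv 97: fwd; pos2(id97) recv 75: drop
Round 6: pos2(id97) recv 97: ELECTED
Message ID 66 originates at pos 4; dropped at pos 2 in round 4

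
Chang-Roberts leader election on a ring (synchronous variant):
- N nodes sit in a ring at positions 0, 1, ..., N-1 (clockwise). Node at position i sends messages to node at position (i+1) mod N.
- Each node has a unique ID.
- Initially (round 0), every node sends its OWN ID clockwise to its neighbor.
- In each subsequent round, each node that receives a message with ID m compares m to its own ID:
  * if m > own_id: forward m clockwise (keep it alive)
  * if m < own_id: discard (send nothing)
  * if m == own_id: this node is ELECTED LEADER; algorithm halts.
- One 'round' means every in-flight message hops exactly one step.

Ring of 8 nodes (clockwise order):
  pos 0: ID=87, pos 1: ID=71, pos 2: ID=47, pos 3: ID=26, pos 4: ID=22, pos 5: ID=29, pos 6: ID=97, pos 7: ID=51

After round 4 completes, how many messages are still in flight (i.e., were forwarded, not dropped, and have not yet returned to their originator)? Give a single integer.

Answer: 3

Derivation:
Round 1: pos1(id71) recv 87: fwd; pos2(id47) recv 71: fwd; pos3(id26) recv 47: fwd; pos4(id22) recv 26: fwd; pos5(id29) recv 22: drop; pos6(id97) recv 29: drop; pos7(id51) recv 97: fwd; pos0(id87) recv 51: drop
Round 2: pos2(id47) recv 87: fwd; pos3(id26) recv 71: fwd; pos4(id22) recv 47: fwd; pos5(id29) recv 26: drop; pos0(id87) recv 97: fwd
Round 3: pos3(id26) recv 87: fwd; pos4(id22) recv 71: fwd; pos5(id29) recv 47: fwd; pos1(id71) recv 97: fwd
Round 4: pos4(id22) recv 87: fwd; pos5(id29) recv 71: fwd; pos6(id97) recv 47: drop; pos2(id47) recv 97: fwd
After round 4: 3 messages still in flight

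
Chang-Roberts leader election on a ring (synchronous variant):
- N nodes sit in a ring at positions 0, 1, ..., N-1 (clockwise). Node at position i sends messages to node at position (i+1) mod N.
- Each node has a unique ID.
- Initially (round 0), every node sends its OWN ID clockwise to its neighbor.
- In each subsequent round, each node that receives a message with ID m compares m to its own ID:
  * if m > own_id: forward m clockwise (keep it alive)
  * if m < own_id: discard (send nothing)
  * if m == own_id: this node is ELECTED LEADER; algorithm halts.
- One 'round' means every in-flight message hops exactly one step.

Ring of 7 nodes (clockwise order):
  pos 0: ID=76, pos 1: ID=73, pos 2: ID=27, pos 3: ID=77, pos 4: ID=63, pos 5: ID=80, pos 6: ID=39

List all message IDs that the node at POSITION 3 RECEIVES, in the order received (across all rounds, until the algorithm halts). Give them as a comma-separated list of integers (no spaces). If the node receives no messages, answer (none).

Round 1: pos1(id73) recv 76: fwd; pos2(id27) recv 73: fwd; pos3(id77) recv 27: drop; pos4(id63) recv 77: fwd; pos5(id80) recv 63: drop; pos6(id39) recv 80: fwd; pos0(id76) recv 39: drop
Round 2: pos2(id27) recv 76: fwd; pos3(id77) recv 73: drop; pos5(id80) recv 77: drop; pos0(id76) recv 80: fwd
Round 3: pos3(id77) recv 76: drop; pos1(id73) recv 80: fwd
Round 4: pos2(id27) recv 80: fwd
Round 5: pos3(id77) recv 80: fwd
Round 6: pos4(id63) recv 80: fwd
Round 7: pos5(id80) recv 80: ELECTED

Answer: 27,73,76,80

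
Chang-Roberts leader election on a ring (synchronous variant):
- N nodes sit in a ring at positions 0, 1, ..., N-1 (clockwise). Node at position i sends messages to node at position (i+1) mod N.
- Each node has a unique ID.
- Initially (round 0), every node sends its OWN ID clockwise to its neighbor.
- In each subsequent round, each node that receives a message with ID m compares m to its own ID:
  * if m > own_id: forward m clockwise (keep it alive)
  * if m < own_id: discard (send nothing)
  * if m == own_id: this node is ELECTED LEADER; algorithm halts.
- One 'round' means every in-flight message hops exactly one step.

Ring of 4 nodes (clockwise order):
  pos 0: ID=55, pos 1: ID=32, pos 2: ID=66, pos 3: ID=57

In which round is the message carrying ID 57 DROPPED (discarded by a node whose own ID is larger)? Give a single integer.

Answer: 3

Derivation:
Round 1: pos1(id32) recv 55: fwd; pos2(id66) recv 32: drop; pos3(id57) recv 66: fwd; pos0(id55) recv 57: fwd
Round 2: pos2(id66) recv 55: drop; pos0(id55) recv 66: fwd; pos1(id32) recv 57: fwd
Round 3: pos1(id32) recv 66: fwd; pos2(id66) recv 57: drop
Round 4: pos2(id66) recv 66: ELECTED
Message ID 57 originates at pos 3; dropped at pos 2 in round 3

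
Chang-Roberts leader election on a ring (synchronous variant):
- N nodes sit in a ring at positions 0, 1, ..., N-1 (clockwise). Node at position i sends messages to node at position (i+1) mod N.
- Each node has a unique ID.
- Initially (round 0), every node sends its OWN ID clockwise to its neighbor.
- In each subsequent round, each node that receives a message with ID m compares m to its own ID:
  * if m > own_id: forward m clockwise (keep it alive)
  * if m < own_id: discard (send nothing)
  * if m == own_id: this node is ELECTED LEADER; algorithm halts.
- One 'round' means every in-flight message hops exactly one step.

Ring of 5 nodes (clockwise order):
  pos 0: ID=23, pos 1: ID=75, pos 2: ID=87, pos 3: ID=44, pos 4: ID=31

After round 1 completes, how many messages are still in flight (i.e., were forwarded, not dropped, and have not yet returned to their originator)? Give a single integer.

Answer: 3

Derivation:
Round 1: pos1(id75) recv 23: drop; pos2(id87) recv 75: drop; pos3(id44) recv 87: fwd; pos4(id31) recv 44: fwd; pos0(id23) recv 31: fwd
After round 1: 3 messages still in flight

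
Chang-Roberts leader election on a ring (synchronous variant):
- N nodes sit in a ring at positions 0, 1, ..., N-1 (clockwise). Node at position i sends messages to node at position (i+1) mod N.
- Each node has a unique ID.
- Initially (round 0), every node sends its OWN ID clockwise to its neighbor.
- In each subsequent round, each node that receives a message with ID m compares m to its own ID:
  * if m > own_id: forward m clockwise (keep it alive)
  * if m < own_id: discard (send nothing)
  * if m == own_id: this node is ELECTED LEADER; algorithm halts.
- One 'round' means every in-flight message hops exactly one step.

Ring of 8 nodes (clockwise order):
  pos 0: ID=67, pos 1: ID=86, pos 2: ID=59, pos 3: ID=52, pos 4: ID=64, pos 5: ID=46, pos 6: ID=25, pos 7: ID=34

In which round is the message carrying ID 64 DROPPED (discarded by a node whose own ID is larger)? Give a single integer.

Round 1: pos1(id86) recv 67: drop; pos2(id59) recv 86: fwd; pos3(id52) recv 59: fwd; pos4(id64) recv 52: drop; pos5(id46) recv 64: fwd; pos6(id25) recv 46: fwd; pos7(id34) recv 25: drop; pos0(id67) recv 34: drop
Round 2: pos3(id52) recv 86: fwd; pos4(id64) recv 59: drop; pos6(id25) recv 64: fwd; pos7(id34) recv 46: fwd
Round 3: pos4(id64) recv 86: fwd; pos7(id34) recv 64: fwd; pos0(id67) recv 46: drop
Round 4: pos5(id46) recv 86: fwd; pos0(id67) recv 64: drop
Round 5: pos6(id25) recv 86: fwd
Round 6: pos7(id34) recv 86: fwd
Round 7: pos0(id67) recv 86: fwd
Round 8: pos1(id86) recv 86: ELECTED
Message ID 64 originates at pos 4; dropped at pos 0 in round 4

Answer: 4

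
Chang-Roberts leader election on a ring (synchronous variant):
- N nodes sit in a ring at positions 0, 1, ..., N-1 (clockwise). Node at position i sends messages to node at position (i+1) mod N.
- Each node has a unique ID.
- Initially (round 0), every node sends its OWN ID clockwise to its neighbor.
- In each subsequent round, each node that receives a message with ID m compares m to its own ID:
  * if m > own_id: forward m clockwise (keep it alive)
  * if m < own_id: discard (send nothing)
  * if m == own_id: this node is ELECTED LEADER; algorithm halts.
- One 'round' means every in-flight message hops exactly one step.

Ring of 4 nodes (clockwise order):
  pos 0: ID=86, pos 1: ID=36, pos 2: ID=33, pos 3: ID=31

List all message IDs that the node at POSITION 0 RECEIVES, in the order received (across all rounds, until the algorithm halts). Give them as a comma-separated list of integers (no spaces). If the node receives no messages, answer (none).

Answer: 31,33,36,86

Derivation:
Round 1: pos1(id36) recv 86: fwd; pos2(id33) recv 36: fwd; pos3(id31) recv 33: fwd; pos0(id86) recv 31: drop
Round 2: pos2(id33) recv 86: fwd; pos3(id31) recv 36: fwd; pos0(id86) recv 33: drop
Round 3: pos3(id31) recv 86: fwd; pos0(id86) recv 36: drop
Round 4: pos0(id86) recv 86: ELECTED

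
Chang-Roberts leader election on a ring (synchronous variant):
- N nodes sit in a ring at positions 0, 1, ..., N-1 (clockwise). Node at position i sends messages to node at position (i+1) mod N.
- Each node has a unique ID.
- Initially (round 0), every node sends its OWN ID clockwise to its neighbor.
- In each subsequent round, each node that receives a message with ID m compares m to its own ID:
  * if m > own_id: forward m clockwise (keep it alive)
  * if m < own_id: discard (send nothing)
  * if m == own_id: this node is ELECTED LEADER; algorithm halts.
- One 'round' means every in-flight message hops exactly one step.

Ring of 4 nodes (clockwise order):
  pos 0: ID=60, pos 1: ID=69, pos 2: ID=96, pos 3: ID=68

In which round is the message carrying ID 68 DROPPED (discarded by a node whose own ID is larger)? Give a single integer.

Answer: 2

Derivation:
Round 1: pos1(id69) recv 60: drop; pos2(id96) recv 69: drop; pos3(id68) recv 96: fwd; pos0(id60) recv 68: fwd
Round 2: pos0(id60) recv 96: fwd; pos1(id69) recv 68: drop
Round 3: pos1(id69) recv 96: fwd
Round 4: pos2(id96) recv 96: ELECTED
Message ID 68 originates at pos 3; dropped at pos 1 in round 2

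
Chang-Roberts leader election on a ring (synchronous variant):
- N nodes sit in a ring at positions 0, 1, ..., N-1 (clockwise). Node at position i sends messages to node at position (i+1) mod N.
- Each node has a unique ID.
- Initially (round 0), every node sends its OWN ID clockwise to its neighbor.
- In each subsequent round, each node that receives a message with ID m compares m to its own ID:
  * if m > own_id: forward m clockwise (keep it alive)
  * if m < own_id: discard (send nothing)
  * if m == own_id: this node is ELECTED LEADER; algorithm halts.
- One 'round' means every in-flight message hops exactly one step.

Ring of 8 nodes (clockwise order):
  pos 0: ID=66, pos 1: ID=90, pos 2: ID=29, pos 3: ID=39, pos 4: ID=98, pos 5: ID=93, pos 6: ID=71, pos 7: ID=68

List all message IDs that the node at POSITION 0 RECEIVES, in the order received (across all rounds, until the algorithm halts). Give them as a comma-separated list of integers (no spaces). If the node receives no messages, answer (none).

Answer: 68,71,93,98

Derivation:
Round 1: pos1(id90) recv 66: drop; pos2(id29) recv 90: fwd; pos3(id39) recv 29: drop; pos4(id98) recv 39: drop; pos5(id93) recv 98: fwd; pos6(id71) recv 93: fwd; pos7(id68) recv 71: fwd; pos0(id66) recv 68: fwd
Round 2: pos3(id39) recv 90: fwd; pos6(id71) recv 98: fwd; pos7(id68) recv 93: fwd; pos0(id66) recv 71: fwd; pos1(id90) recv 68: drop
Round 3: pos4(id98) recv 90: drop; pos7(id68) recv 98: fwd; pos0(id66) recv 93: fwd; pos1(id90) recv 71: drop
Round 4: pos0(id66) recv 98: fwd; pos1(id90) recv 93: fwd
Round 5: pos1(id90) recv 98: fwd; pos2(id29) recv 93: fwd
Round 6: pos2(id29) recv 98: fwd; pos3(id39) recv 93: fwd
Round 7: pos3(id39) recv 98: fwd; pos4(id98) recv 93: drop
Round 8: pos4(id98) recv 98: ELECTED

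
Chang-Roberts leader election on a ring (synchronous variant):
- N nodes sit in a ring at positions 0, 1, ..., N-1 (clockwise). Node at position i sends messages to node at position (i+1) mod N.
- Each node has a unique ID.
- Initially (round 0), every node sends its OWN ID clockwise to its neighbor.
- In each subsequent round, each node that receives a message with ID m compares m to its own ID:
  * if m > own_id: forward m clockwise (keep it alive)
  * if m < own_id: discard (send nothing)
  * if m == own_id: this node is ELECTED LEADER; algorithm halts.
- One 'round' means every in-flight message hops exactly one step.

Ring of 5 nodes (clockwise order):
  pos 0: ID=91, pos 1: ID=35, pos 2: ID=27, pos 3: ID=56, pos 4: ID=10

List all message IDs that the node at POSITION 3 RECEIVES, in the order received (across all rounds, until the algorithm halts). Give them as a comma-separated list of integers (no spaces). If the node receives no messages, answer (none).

Round 1: pos1(id35) recv 91: fwd; pos2(id27) recv 35: fwd; pos3(id56) recv 27: drop; pos4(id10) recv 56: fwd; pos0(id91) recv 10: drop
Round 2: pos2(id27) recv 91: fwd; pos3(id56) recv 35: drop; pos0(id91) recv 56: drop
Round 3: pos3(id56) recv 91: fwd
Round 4: pos4(id10) recv 91: fwd
Round 5: pos0(id91) recv 91: ELECTED

Answer: 27,35,91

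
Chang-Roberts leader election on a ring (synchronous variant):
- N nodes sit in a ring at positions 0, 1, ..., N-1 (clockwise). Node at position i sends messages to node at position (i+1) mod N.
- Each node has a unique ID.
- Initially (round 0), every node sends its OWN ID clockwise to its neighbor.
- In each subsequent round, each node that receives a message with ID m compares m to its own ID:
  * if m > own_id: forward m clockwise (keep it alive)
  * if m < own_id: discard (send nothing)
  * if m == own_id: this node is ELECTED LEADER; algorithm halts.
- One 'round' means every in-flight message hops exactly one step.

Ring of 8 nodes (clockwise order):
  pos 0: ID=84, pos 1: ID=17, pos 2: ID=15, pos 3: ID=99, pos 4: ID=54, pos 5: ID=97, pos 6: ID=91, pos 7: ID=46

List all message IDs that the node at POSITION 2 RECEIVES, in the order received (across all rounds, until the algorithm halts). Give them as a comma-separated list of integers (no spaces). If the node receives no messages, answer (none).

Round 1: pos1(id17) recv 84: fwd; pos2(id15) recv 17: fwd; pos3(id99) recv 15: drop; pos4(id54) recv 99: fwd; pos5(id97) recv 54: drop; pos6(id91) recv 97: fwd; pos7(id46) recv 91: fwd; pos0(id84) recv 46: drop
Round 2: pos2(id15) recv 84: fwd; pos3(id99) recv 17: drop; pos5(id97) recv 99: fwd; pos7(id46) recv 97: fwd; pos0(id84) recv 91: fwd
Round 3: pos3(id99) recv 84: drop; pos6(id91) recv 99: fwd; pos0(id84) recv 97: fwd; pos1(id17) recv 91: fwd
Round 4: pos7(id46) recv 99: fwd; pos1(id17) recv 97: fwd; pos2(id15) recv 91: fwd
Round 5: pos0(id84) recv 99: fwd; pos2(id15) recv 97: fwd; pos3(id99) recv 91: drop
Round 6: pos1(id17) recv 99: fwd; pos3(id99) recv 97: drop
Round 7: pos2(id15) recv 99: fwd
Round 8: pos3(id99) recv 99: ELECTED

Answer: 17,84,91,97,99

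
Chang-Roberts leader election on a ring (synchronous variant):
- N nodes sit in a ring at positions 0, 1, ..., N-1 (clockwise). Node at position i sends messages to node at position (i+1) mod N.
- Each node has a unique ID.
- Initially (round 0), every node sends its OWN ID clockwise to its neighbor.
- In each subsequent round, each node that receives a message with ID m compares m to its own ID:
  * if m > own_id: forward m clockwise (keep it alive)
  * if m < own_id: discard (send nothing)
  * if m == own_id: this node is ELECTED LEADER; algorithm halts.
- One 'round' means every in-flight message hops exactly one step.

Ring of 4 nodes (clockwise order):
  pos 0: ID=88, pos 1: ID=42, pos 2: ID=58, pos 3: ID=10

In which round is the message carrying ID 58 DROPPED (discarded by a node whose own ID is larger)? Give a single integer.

Round 1: pos1(id42) recv 88: fwd; pos2(id58) recv 42: drop; pos3(id10) recv 58: fwd; pos0(id88) recv 10: drop
Round 2: pos2(id58) recv 88: fwd; pos0(id88) recv 58: drop
Round 3: pos3(id10) recv 88: fwd
Round 4: pos0(id88) recv 88: ELECTED
Message ID 58 originates at pos 2; dropped at pos 0 in round 2

Answer: 2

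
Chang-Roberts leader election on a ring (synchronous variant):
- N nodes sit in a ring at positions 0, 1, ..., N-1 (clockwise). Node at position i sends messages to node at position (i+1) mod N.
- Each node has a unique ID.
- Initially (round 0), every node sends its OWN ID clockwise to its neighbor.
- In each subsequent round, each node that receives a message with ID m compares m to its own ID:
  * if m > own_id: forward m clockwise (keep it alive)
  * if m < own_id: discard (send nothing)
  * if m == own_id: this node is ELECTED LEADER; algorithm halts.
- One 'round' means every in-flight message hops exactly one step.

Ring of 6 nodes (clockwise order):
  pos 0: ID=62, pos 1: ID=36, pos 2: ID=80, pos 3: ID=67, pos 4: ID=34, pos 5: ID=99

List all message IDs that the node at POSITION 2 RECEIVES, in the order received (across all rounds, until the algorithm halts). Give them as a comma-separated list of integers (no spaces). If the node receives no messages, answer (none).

Round 1: pos1(id36) recv 62: fwd; pos2(id80) recv 36: drop; pos3(id67) recv 80: fwd; pos4(id34) recv 67: fwd; pos5(id99) recv 34: drop; pos0(id62) recv 99: fwd
Round 2: pos2(id80) recv 62: drop; pos4(id34) recv 80: fwd; pos5(id99) recv 67: drop; pos1(id36) recv 99: fwd
Round 3: pos5(id99) recv 80: drop; pos2(id80) recv 99: fwd
Round 4: pos3(id67) recv 99: fwd
Round 5: pos4(id34) recv 99: fwd
Round 6: pos5(id99) recv 99: ELECTED

Answer: 36,62,99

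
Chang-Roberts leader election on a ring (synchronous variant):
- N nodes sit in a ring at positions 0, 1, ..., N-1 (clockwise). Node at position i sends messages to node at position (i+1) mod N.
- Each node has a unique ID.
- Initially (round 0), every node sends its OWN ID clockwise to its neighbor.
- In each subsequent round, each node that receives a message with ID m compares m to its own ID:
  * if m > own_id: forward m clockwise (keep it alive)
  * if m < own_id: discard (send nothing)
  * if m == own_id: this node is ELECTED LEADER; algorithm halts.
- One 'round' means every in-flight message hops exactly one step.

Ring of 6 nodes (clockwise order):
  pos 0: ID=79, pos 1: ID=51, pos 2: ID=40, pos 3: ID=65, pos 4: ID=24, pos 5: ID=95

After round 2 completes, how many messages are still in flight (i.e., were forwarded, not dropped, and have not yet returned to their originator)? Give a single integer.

Round 1: pos1(id51) recv 79: fwd; pos2(id40) recv 51: fwd; pos3(id65) recv 40: drop; pos4(id24) recv 65: fwd; pos5(id95) recv 24: drop; pos0(id79) recv 95: fwd
Round 2: pos2(id40) recv 79: fwd; pos3(id65) recv 51: drop; pos5(id95) recv 65: drop; pos1(id51) recv 95: fwd
After round 2: 2 messages still in flight

Answer: 2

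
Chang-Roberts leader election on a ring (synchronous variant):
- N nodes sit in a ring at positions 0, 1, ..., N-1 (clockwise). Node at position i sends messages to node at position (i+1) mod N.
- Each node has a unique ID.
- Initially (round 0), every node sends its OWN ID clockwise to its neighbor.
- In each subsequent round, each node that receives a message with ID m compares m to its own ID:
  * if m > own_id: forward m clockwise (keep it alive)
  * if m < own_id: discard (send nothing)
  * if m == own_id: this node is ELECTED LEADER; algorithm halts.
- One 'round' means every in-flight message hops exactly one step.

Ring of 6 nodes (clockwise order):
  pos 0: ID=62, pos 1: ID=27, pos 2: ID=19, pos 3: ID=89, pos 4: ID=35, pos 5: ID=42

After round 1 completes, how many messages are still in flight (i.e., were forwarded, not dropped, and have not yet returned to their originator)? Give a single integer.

Round 1: pos1(id27) recv 62: fwd; pos2(id19) recv 27: fwd; pos3(id89) recv 19: drop; pos4(id35) recv 89: fwd; pos5(id42) recv 35: drop; pos0(id62) recv 42: drop
After round 1: 3 messages still in flight

Answer: 3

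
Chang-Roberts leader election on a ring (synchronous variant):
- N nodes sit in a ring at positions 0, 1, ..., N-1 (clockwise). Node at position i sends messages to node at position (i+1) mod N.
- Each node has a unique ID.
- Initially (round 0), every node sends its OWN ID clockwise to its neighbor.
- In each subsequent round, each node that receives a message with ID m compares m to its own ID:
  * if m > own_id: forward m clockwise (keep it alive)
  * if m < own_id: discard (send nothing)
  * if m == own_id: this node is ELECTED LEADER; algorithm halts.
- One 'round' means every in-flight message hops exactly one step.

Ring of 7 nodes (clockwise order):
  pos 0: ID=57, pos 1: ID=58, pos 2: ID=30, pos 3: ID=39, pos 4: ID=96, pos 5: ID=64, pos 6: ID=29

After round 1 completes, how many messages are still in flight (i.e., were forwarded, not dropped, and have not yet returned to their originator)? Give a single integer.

Answer: 3

Derivation:
Round 1: pos1(id58) recv 57: drop; pos2(id30) recv 58: fwd; pos3(id39) recv 30: drop; pos4(id96) recv 39: drop; pos5(id64) recv 96: fwd; pos6(id29) recv 64: fwd; pos0(id57) recv 29: drop
After round 1: 3 messages still in flight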